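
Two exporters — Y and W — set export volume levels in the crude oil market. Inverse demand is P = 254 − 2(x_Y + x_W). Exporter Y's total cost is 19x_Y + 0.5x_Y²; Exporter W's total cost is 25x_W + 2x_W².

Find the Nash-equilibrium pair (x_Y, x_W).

Exporter Y's profit: π = x_Y(254 − 2(x_Y + x_W)) − 19x_Y − 0.5x_Y².
∂π/∂x_Y = 235 − 5x_Y − 2x_W = 0, so x_Y = 47 − 0.4x_W.
For W: ∂π/∂x_W = 229 − 8x_W − 2x_Y = 0 ⇒ x_W = 28.625 − 0.25x_Y.
Substituting the second reaction function into the first: x_Y = 47 − 0.4(28.625 − 0.25x_Y), which gives 0.9x_Y = 35.55 ⇒ x_Y = 39.5.
Then x_W = 28.625 − 0.25·39.5 = 18.75.

39.5, 18.75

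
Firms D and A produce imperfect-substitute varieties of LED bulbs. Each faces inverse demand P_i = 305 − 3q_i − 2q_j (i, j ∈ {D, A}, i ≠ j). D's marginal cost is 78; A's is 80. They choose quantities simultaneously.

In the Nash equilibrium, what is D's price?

Firm D's profit: π = q_D(305 − 3q_D − 2q_A) − 78q_D.
∂π/∂q_D = 227 − 6q_D − 2q_A = 0 ⇒ q_D = 227/6 − (1/3)q_A.
Similarly q_A = 37.5 − (1/3)q_D.
Substituting the second reaction function into the first: q_D = 227/6 − (1/3)(37.5 − (1/3)q_D), which gives (8/9)q_D = 76/3 ⇒ q_D = 28.5.
Then q_A = 37.5 − (1/3)·28.5 = 28.
P_D = 305 − 3·28.5 − 2·28 = 163.5.

163.5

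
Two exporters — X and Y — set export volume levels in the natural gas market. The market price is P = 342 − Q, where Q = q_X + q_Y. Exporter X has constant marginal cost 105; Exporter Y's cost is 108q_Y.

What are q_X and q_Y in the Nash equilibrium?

Exporter X's profit: π = q_X(342 − (q_X + q_Y)) − 105q_X.
∂π/∂q_X = 237 − 2q_X − q_Y = 0, so q_X = 118.5 − 0.5q_Y.
By the same steps for Y: q_Y = 117 − 0.5q_X.
Substituting the second reaction function into the first: q_X = 118.5 − 0.5(117 − 0.5q_X), which gives 0.75q_X = 60 ⇒ q_X = 80.
Then q_Y = 117 − 0.5·80 = 77.

80, 77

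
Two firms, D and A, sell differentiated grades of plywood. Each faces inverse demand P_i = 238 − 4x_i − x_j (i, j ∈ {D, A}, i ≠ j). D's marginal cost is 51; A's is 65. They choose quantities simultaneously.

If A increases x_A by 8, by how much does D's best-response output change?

-1

Firm D's profit: π = x_D(238 − 4x_D − x_A) − 51x_D.
∂π/∂x_D = 187 − 8x_D − x_A = 0 ⇒ x_D = 23.375 − 0.125x_A.
The reaction-function slope is −0.125, so an 8-unit rise in x_A moves x_D by −0.125 × 8 = −1. D's best response falls — the actions are strategic substitutes.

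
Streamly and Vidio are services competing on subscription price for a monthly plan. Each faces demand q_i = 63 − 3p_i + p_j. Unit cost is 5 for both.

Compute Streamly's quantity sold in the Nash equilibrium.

31.8

Streamly's profit: π = (p_{Streamly} − 5)(63 − 3p_{Streamly} + p_{Vidio}).
∂π/∂p_{Streamly} = 78 − 6p_{Streamly} + p_{Vidio} = 0 ⇒ p_{Streamly} = 13 + (1/6)p_{Vidio}.
Setting p_{Streamly} = p_{Vidio} in the reaction function: p_{Streamly} = 13 + (1/6)p_{Streamly}, so p_{Streamly} = 13 / (5/6) = 15.6.
q_{Streamly} = 63 − 3·15.6 + 15.6 = 31.8.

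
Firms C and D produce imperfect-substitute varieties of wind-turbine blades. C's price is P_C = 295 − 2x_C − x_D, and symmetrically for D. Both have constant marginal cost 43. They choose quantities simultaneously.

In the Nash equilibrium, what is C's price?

Firm C's profit: π = x_C(295 − 2x_C − x_D) − 43x_C.
∂π/∂x_C = 252 − 4x_C − x_D = 0 ⇒ x_C = 63 − 0.25x_D.
By symmetry x_D = x_C; substituting into the reaction function, 1.25x_C = 63 and x_C = 50.4.
P_C = 295 − 2·50.4 − 50.4 = 143.8.

143.8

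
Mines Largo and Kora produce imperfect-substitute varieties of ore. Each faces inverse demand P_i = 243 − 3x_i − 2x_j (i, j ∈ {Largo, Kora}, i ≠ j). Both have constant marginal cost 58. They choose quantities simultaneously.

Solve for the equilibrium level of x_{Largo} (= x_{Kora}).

Mine Largo's profit: π = x_{Largo}(243 − 3x_{Largo} − 2x_{Kora}) − 58x_{Largo}.
∂π/∂x_{Largo} = 185 − 6x_{Largo} − 2x_{Kora} = 0 ⇒ x_{Largo} = 185/6 − (1/3)x_{Kora}.
Setting x_{Largo} = x_{Kora} in the reaction function: x_{Largo} = 185/6 − (1/3)x_{Largo}, so x_{Largo} = (185/6) / (4/3) = 23.125.

23.125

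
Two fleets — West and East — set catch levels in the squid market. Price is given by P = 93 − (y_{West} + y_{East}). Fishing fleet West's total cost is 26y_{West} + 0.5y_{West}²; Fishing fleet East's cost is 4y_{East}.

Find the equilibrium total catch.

Fishing fleet West's profit: π = y_{West}(93 − (y_{West} + y_{East})) − 26y_{West} − 0.5y_{West}².
∂π/∂y_{West} = 67 − 3y_{West} − y_{East} = 0, so y_{West} = 67/3 − (1/3)y_{East}.
For East: ∂π/∂y_{East} = 89 − 2y_{East} − y_{West} = 0 ⇒ y_{East} = 44.5 − 0.5y_{West}.
Plugging y_{East} into West's best response: y_{West} = 67/3 − (1/3)(44.5 − 0.5y_{West}) ⇒ (5/6)y_{West} = 7.5, so y_{West} = 9.
Then y_{East} = 44.5 − 0.5·9 = 40.
Total catch: 9 + 40 = 49.

49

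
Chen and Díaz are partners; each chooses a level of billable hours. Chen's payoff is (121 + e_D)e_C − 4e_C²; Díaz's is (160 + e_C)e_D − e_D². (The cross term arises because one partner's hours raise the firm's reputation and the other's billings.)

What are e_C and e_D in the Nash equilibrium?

26.8, 93.4

Expanding Chen's payoff: 121e_C + e_De_C − 4e_C².
∂π/∂e_C = 121 + e_D − 8e_C = 0, so e_C = 15.125 + 0.125e_D.
Likewise for Díaz: e_D = 80 + 0.5e_C.
Plugging e_D into Chen's best response: e_C = 15.125 + 0.125(80 + 0.5e_C) ⇒ 0.9375e_C = 25.125, so e_C = 26.8.
Then e_D = 80 + 0.5·26.8 = 93.4.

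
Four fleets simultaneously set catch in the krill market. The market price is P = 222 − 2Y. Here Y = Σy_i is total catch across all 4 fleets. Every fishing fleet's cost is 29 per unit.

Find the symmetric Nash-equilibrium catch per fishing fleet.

A representative fishing fleet's profit is π_i = y_i(222 − 2Y) − 29y_i, with Y = y_i + Σ_{j≠i} y_j.
First-order condition: 193 − 4y_i − 2Σ_{j≠i} y_j = 0.
Imposing symmetry (y_j = y for all j) turns Σ_{j≠i} y_j into 3y, so 193 = 10y and y = 19.3.

19.3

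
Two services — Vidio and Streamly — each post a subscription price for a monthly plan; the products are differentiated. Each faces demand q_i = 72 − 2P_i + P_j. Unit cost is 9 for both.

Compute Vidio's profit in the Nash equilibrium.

Vidio's profit: π = (P_{Vidio} − 9)(72 − 2P_{Vidio} + P_{Streamly}).
∂π/∂P_{Vidio} = 90 − 4P_{Vidio} + P_{Streamly} = 0 ⇒ P_{Vidio} = 22.5 + 0.25P_{Streamly}.
The game is symmetric, so in equilibrium P_{Streamly} = P_{Vidio}: the reaction function gives 0.75P_{Vidio} = 22.5, hence P_{Vidio} = 30.
q_{Vidio} = 72 − 2·30 + 30 = 42.
Profit = (30 − 9)·42 = 882.

882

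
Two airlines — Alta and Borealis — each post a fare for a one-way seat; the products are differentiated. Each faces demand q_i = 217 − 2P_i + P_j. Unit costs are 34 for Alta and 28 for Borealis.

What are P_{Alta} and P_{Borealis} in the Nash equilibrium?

Alta's profit: π = (P_{Alta} − 34)(217 − 2P_{Alta} + P_{Borealis}).
∂π/∂P_{Alta} = 285 − 4P_{Alta} + P_{Borealis} = 0 ⇒ P_{Alta} = 71.25 + 0.25P_{Borealis}.
Similarly P_{Borealis} = 68.25 + 0.25P_{Alta}.
Substituting the second reaction function into the first: P_{Alta} = 71.25 + 0.25(68.25 + 0.25P_{Alta}), which gives 0.9375P_{Alta} = 88.3125 ⇒ P_{Alta} = 94.2.
Then P_{Borealis} = 68.25 + 0.25·94.2 = 91.8.

94.2, 91.8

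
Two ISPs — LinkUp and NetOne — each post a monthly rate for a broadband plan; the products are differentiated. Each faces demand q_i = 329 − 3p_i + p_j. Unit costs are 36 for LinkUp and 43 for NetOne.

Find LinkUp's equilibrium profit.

8112

LinkUp's profit: π = (p_{LinkUp} − 36)(329 − 3p_{LinkUp} + p_{NetOne}).
∂π/∂p_{LinkUp} = 437 − 6p_{LinkUp} + p_{NetOne} = 0 ⇒ p_{LinkUp} = 437/6 + (1/6)p_{NetOne}.
Similarly p_{NetOne} = 229/3 + (1/6)p_{LinkUp}.
Plugging p_{NetOne} into LinkUp's best response: p_{LinkUp} = 437/6 + (1/6)(229/3 + (1/6)p_{LinkUp}) ⇒ (35/36)p_{LinkUp} = 770/9, so p_{LinkUp} = 88.
Then p_{NetOne} = 229/3 + (1/6)·88 = 91.
q_{LinkUp} = 329 − 3·88 + 91 = 156.
Profit = (88 − 36)·156 = 8112.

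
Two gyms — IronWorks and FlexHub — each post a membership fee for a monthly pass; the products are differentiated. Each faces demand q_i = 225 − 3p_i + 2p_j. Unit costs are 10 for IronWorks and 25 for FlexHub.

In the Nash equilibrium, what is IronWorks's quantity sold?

169.6875

IronWorks's profit: π = (p_{IronWorks} − 10)(225 − 3p_{IronWorks} + 2p_{FlexHub}).
∂π/∂p_{IronWorks} = 255 − 6p_{IronWorks} + 2p_{FlexHub} = 0 ⇒ p_{IronWorks} = 42.5 + (1/3)p_{FlexHub}.
Similarly p_{FlexHub} = 50 + (1/3)p_{IronWorks}.
Substituting the second reaction function into the first: p_{IronWorks} = 42.5 + (1/3)(50 + (1/3)p_{IronWorks}), which gives (8/9)p_{IronWorks} = 355/6 ⇒ p_{IronWorks} = 66.5625.
Then p_{FlexHub} = 50 + (1/3)·66.5625 = 72.1875.
q_{IronWorks} = 225 − 3·66.5625 + 2·72.1875 = 169.6875.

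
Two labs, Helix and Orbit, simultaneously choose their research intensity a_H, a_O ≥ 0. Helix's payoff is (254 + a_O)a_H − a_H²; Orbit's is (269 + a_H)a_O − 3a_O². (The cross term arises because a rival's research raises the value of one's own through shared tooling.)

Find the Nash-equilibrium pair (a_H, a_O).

163, 72

Expanding Helix's payoff: 254a_H + a_Oa_H − a_H².
∂π/∂a_H = 254 + a_O − 2a_H = 0, so a_H = 127 + 0.5a_O.
Likewise for Orbit: a_O = 269/6 + (1/6)a_H.
Plugging a_O into Helix's best response: a_H = 127 + 0.5(269/6 + (1/6)a_H) ⇒ (11/12)a_H = 1793/12, so a_H = 163.
Then a_O = 269/6 + (1/6)·163 = 72.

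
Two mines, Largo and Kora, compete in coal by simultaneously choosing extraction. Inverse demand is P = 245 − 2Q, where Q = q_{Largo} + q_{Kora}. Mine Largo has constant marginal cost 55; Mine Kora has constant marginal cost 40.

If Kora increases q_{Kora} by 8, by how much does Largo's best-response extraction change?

Mine Largo's profit: π = q_{Largo}(245 − 2(q_{Largo} + q_{Kora})) − 55q_{Largo}.
∂π/∂q_{Largo} = 190 − 4q_{Largo} − 2q_{Kora} = 0, so q_{Largo} = 47.5 − 0.5q_{Kora}.
The reaction-function slope is −0.5, so an 8-unit rise in q_{Kora} moves q_{Largo} by −0.5 × 8 = −4. Largo's best response falls — the actions are strategic substitutes.

-4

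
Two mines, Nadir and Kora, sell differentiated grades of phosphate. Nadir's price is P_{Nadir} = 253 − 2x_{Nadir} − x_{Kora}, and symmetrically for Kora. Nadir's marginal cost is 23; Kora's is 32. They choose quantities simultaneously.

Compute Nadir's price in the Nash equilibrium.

Mine Nadir's profit: π = x_{Nadir}(253 − 2x_{Nadir} − x_{Kora}) − 23x_{Nadir}.
∂π/∂x_{Nadir} = 230 − 4x_{Nadir} − x_{Kora} = 0 ⇒ x_{Nadir} = 57.5 − 0.25x_{Kora}.
Similarly x_{Kora} = 55.25 − 0.25x_{Nadir}.
Substituting the second reaction function into the first: x_{Nadir} = 57.5 − 0.25(55.25 − 0.25x_{Nadir}), which gives 0.9375x_{Nadir} = 43.6875 ⇒ x_{Nadir} = 46.6.
Then x_{Kora} = 55.25 − 0.25·46.6 = 43.6.
P_{Nadir} = 253 − 2·46.6 − 43.6 = 116.2.

116.2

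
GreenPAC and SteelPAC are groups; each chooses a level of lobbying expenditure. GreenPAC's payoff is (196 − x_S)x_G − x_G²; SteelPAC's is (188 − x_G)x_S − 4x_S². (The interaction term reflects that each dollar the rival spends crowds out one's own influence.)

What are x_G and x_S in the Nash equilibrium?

92, 12

Expanding GreenPAC's payoff: 196x_G − x_Sx_G − x_G².
∂π/∂x_G = 196 − x_S − 2x_G = 0, so x_G = 98 − 0.5x_S.
Likewise for SteelPAC: x_S = 23.5 − 0.125x_G.
Solving the two reaction functions simultaneously: (1 − (−0.5)(−0.125))x_G = 98 − 0.5·23.5, so 0.9375x_G = 86.25 and x_G = 92.
Then x_S = 23.5 − 0.125·92 = 12.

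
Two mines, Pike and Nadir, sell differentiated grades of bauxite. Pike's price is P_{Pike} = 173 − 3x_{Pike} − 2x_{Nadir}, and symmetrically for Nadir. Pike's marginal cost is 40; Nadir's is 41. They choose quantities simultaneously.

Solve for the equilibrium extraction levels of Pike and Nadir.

16.6875, 16.4375

Mine Pike's profit: π = x_{Pike}(173 − 3x_{Pike} − 2x_{Nadir}) − 40x_{Pike}.
∂π/∂x_{Pike} = 133 − 6x_{Pike} − 2x_{Nadir} = 0 ⇒ x_{Pike} = 133/6 − (1/3)x_{Nadir}.
Similarly x_{Nadir} = 22 − (1/3)x_{Pike}.
Plugging x_{Nadir} into Pike's best response: x_{Pike} = 133/6 − (1/3)(22 − (1/3)x_{Pike}) ⇒ (8/9)x_{Pike} = 89/6, so x_{Pike} = 16.6875.
Then x_{Nadir} = 22 − (1/3)·16.6875 = 16.4375.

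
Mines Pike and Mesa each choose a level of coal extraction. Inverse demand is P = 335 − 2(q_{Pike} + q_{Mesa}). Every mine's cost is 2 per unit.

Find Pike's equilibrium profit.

Mine Pike's profit: π = q_{Pike}(335 − 2(q_{Pike} + q_{Mesa})) − 2q_{Pike}.
∂π/∂q_{Pike} = 333 − 4q_{Pike} − 2q_{Mesa} = 0, so q_{Pike} = 83.25 − 0.5q_{Mesa}.
By symmetry q_{Mesa} = q_{Pike}; substituting into the reaction function, 1.5q_{Pike} = 83.25 and q_{Pike} = 55.5.
Price P = 335 − 2·111 = 113.
Pike's profit: (113 − 2)·55.5 = 6160.5.

6160.5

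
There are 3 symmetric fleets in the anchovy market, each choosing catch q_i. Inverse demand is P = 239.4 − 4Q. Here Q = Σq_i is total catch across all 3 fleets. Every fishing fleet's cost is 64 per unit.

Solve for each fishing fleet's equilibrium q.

A representative fishing fleet's profit is π_i = q_i(239.4 − 4Q) − 64q_i, with Q = q_i + Σ_{j≠i} q_j.
First-order condition: 175.4 − 8q_i − 4Σ_{j≠i} q_j = 0.
Imposing symmetry (q_j = q for all j) turns Σ_{j≠i} q_j into 2q, so 175.4 = 16q and q = 10.9625.

10.9625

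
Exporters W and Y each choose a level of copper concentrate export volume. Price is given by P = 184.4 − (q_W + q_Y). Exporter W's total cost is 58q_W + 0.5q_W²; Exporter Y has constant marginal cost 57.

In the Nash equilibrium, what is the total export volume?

Exporter W's profit: π = q_W(184.4 − (q_W + q_Y)) − 58q_W − 0.5q_W².
∂π/∂q_W = 126.4 − 3q_W − q_Y = 0, so q_W = 632/15 − (1/3)q_Y.
For Y: ∂π/∂q_Y = 127.4 − 2q_Y − q_W = 0 ⇒ q_Y = 63.7 − 0.5q_W.
Solving the two reaction functions simultaneously: (1 − (−1/3)(−0.5))q_W = 632/15 − (1/3)·63.7, so (5/6)q_W = 20.9 and q_W = 25.08.
Then q_Y = 63.7 − 0.5·25.08 = 51.16.
Total export volume: 25.08 + 51.16 = 76.24.

76.24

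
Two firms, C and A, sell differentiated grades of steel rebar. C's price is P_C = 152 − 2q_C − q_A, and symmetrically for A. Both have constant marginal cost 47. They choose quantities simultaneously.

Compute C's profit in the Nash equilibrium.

882

Firm C's profit: π = q_C(152 − 2q_C − q_A) − 47q_C.
∂π/∂q_C = 105 − 4q_C − q_A = 0 ⇒ q_C = 26.25 − 0.25q_A.
Setting q_C = q_A in the reaction function: q_C = 26.25 − 0.25q_C, so q_C = 26.25 / 1.25 = 21.
P_C = 152 − 2·21 − 21 = 89.
Profit = (89 − 47)·21 = 882.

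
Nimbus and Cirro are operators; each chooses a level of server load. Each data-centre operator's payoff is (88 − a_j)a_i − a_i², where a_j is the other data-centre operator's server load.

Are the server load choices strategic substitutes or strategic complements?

strategic substitutes

Nimbus's payoff is (88 − a_C)a_N − a_N².
∂π/∂a_N = 88 − a_C − 2a_N = 0, so a_N = 44 − 0.5a_C.
The best-response slope da_N/da_C = −0.5 < 0: the reaction function is downward-sloping, so the choices are strategic substitutes.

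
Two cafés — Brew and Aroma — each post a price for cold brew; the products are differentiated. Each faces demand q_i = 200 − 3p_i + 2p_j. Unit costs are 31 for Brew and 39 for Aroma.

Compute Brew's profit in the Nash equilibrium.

5742.1875

Brew's profit: π = (p_{Brew} − 31)(200 − 3p_{Brew} + 2p_{Aroma}).
∂π/∂p_{Brew} = 293 − 6p_{Brew} + 2p_{Aroma} = 0 ⇒ p_{Brew} = 293/6 + (1/3)p_{Aroma}.
Similarly p_{Aroma} = 317/6 + (1/3)p_{Brew}.
Solving the two reaction functions simultaneously: (1 − (1/3)(1/3))p_{Brew} = 293/6 + (1/3)·(317/6), so (8/9)p_{Brew} = 598/9 and p_{Brew} = 74.75.
Then p_{Aroma} = 317/6 + (1/3)·74.75 = 77.75.
q_{Brew} = 200 − 3·74.75 + 2·77.75 = 131.25.
Profit = (74.75 − 31)·131.25 = 5742.1875.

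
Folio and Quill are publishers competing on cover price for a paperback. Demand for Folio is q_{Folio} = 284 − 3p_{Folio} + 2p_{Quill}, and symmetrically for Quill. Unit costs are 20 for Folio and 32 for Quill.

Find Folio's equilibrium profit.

13974.1875

Folio's profit: π = (p_{Folio} − 20)(284 − 3p_{Folio} + 2p_{Quill}).
∂π/∂p_{Folio} = 344 − 6p_{Folio} + 2p_{Quill} = 0 ⇒ p_{Folio} = 172/3 + (1/3)p_{Quill}.
Similarly p_{Quill} = 190/3 + (1/3)p_{Folio}.
Solving the two reaction functions simultaneously: (1 − (1/3)(1/3))p_{Folio} = 172/3 + (1/3)·(190/3), so (8/9)p_{Folio} = 706/9 and p_{Folio} = 88.25.
Then p_{Quill} = 190/3 + (1/3)·88.25 = 92.75.
q_{Folio} = 284 − 3·88.25 + 2·92.75 = 204.75.
Profit = (88.25 − 20)·204.75 = 13974.1875.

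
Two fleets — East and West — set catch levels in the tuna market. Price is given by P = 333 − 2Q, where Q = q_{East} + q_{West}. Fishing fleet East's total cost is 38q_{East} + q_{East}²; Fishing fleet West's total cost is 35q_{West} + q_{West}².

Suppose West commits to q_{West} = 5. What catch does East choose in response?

47.5

Fishing fleet East's profit: π = q_{East}(333 − 2(q_{East} + q_{West})) − 38q_{East} − q_{East}².
∂π/∂q_{East} = 295 − 6q_{East} − 2q_{West} = 0, so q_{East} = 295/6 − (1/3)q_{West}.
At q_{West} = 5: q_{East} = 295/6 − (1/3)·5 = 47.5.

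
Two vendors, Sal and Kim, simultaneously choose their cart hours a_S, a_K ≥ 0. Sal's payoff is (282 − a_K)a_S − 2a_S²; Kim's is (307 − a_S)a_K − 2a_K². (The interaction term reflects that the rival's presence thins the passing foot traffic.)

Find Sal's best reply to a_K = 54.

57

Expanding Sal's payoff: 282a_S − a_Ka_S − 2a_S².
∂π/∂a_S = 282 − a_K − 4a_S = 0, so a_S = 70.5 − 0.25a_K.
At a_K = 54: a_S = 70.5 − 0.25·54 = 57.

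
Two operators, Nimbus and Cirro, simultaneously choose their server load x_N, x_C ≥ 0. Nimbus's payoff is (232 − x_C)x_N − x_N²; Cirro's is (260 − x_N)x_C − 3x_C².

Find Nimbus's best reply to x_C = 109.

Expanding Nimbus's payoff: 232x_N − x_Cx_N − x_N².
∂π/∂x_N = 232 − x_C − 2x_N = 0, so x_N = 116 − 0.5x_C.
At x_C = 109: x_N = 116 − 0.5·109 = 61.5.

61.5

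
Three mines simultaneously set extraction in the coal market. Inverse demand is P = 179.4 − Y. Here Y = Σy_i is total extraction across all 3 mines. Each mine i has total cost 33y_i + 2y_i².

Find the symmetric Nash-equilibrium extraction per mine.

A representative mine's profit is π_i = y_i(179.4 − Y) − 33y_i − 2y_i², with Y = y_i + Σ_{j≠i} y_j.
First-order condition: 146.4 − 6y_i − Σ_{j≠i} y_j = 0.
In a symmetric equilibrium every mine chooses the same y, so Σ_{j≠i} y_j = 2y. The condition becomes 146.4 − 8y = 0, giving y = 146.4/8 = 18.3.

18.3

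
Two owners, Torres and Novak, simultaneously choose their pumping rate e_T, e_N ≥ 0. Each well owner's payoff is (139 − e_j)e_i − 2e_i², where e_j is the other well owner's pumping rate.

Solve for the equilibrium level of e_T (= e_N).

27.8

Torres's payoff is (139 − e_N)e_T − 2e_T².
∂π/∂e_T = 139 − e_N − 4e_T = 0, so e_T = 34.75 − 0.25e_N.
Setting e_T = e_N in the reaction function: e_T = 34.75 − 0.25e_T, so e_T = 34.75 / 1.25 = 27.8.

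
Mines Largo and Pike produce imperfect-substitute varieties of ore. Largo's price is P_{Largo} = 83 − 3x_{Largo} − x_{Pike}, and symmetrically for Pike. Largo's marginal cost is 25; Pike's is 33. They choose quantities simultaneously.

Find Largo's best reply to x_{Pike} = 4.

9

Mine Largo's profit: π = x_{Largo}(83 − 3x_{Largo} − x_{Pike}) − 25x_{Largo}.
∂π/∂x_{Largo} = 58 − 6x_{Largo} − x_{Pike} = 0 ⇒ x_{Largo} = 29/3 − (1/6)x_{Pike}.
At x_{Pike} = 4: x_{Largo} = 29/3 − (1/6)·4 = 9.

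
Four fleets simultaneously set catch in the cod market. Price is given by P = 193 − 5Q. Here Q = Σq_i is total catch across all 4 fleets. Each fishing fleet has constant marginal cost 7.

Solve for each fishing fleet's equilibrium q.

7.44

A representative fishing fleet's profit is π_i = q_i(193 − 5Q) − 7q_i, with Q = q_i + Σ_{j≠i} q_j.
First-order condition: 186 − 10q_i − 5Σ_{j≠i} q_j = 0.
Imposing symmetry (q_j = q for all j) turns Σ_{j≠i} q_j into 3q, so 186 = 25q and q = 7.44.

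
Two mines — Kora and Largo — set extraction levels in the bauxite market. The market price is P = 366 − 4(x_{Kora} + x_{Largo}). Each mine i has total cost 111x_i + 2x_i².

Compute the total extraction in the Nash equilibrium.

31.875

Mine Kora's profit: π = x_{Kora}(366 − 4(x_{Kora} + x_{Largo})) − 111x_{Kora} − 2x_{Kora}².
∂π/∂x_{Kora} = 255 − 12x_{Kora} − 4x_{Largo} = 0, so x_{Kora} = 21.25 − (1/3)x_{Largo}.
By symmetry x_{Largo} = x_{Kora}; substituting into the reaction function, (4/3)x_{Kora} = 21.25 and x_{Kora} = 15.9375.
Total extraction: 15.9375 + 15.9375 = 31.875.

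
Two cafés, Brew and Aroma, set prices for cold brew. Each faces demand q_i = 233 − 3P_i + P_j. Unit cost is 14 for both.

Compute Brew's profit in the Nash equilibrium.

Brew's profit: π = (P_{Brew} − 14)(233 − 3P_{Brew} + P_{Aroma}).
∂π/∂P_{Brew} = 275 − 6P_{Brew} + P_{Aroma} = 0 ⇒ P_{Brew} = 275/6 + (1/6)P_{Aroma}.
The game is symmetric, so in equilibrium P_{Aroma} = P_{Brew}: the reaction function gives (5/6)P_{Brew} = 275/6, hence P_{Brew} = 55.
q_{Brew} = 233 − 3·55 + 55 = 123.
Profit = (55 − 14)·123 = 5043.

5043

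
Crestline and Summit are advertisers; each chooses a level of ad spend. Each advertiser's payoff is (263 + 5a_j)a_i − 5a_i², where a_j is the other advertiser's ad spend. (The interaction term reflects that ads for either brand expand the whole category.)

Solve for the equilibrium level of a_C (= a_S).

Crestline's payoff is (263 + 5a_S)a_C − 5a_C².
∂π/∂a_C = 263 + 5a_S − 10a_C = 0, so a_C = 26.3 + 0.5a_S.
Setting a_C = a_S in the reaction function: a_C = 26.3 + 0.5a_C, so a_C = 26.3 / 0.5 = 52.6.

52.6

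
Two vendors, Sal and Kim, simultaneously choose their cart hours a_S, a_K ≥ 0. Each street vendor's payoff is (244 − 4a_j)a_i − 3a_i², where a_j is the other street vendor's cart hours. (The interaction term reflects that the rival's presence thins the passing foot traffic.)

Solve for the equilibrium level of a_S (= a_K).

24.4

Sal's payoff is (244 − 4a_K)a_S − 3a_S².
∂π/∂a_S = 244 − 4a_K − 6a_S = 0, so a_S = 122/3 − (2/3)a_K.
By symmetry a_K = a_S; substituting into the reaction function, (5/3)a_S = 122/3 and a_S = 24.4.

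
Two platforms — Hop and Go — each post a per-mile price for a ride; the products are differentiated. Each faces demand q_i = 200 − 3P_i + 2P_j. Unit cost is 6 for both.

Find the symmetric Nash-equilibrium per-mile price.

Hop's profit: π = (P_{Hop} − 6)(200 − 3P_{Hop} + 2P_{Go}).
∂π/∂P_{Hop} = 218 − 6P_{Hop} + 2P_{Go} = 0 ⇒ P_{Hop} = 109/3 + (1/3)P_{Go}.
By symmetry P_{Go} = P_{Hop}; substituting into the reaction function, (2/3)P_{Hop} = 109/3 and P_{Hop} = 54.5.

54.5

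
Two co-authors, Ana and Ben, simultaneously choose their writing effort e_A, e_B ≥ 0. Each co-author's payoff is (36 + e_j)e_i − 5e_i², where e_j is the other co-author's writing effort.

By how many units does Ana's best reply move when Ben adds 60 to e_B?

6

Ana's payoff is (36 + e_B)e_A − 5e_A².
∂π/∂e_A = 36 + e_B − 10e_A = 0, so e_A = 3.6 + 0.1e_B.
The reaction-function slope is 0.1, so a 60-unit rise in e_B moves e_A by 0.1 × 60 = 6. Ana's best response rises — the actions are strategic complements.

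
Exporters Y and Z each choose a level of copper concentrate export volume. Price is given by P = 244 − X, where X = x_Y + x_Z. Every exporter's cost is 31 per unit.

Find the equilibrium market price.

102

Exporter Y's profit: π = x_Y(244 − (x_Y + x_Z)) − 31x_Y.
∂π/∂x_Y = 213 − 2x_Y − x_Z = 0, so x_Y = 106.5 − 0.5x_Z.
The game is symmetric, so in equilibrium x_Z = x_Y: the reaction function gives 1.5x_Y = 106.5, hence x_Y = 71.
Equilibrium price: P = 244 − 142 = 102.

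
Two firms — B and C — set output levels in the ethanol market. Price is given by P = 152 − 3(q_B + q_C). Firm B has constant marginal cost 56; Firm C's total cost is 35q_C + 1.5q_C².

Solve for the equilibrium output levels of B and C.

11.4, 9.2

Firm B's profit: π = q_B(152 − 3(q_B + q_C)) − 56q_B.
∂π/∂q_B = 96 − 6q_B − 3q_C = 0, so q_B = 16 − 0.5q_C.
For C: ∂π/∂q_C = 117 − 9q_C − 3q_B = 0 ⇒ q_C = 13 − (1/3)q_B.
Substituting the second reaction function into the first: q_B = 16 − 0.5(13 − (1/3)q_B), which gives (5/6)q_B = 9.5 ⇒ q_B = 11.4.
Then q_C = 13 − (1/3)·11.4 = 9.2.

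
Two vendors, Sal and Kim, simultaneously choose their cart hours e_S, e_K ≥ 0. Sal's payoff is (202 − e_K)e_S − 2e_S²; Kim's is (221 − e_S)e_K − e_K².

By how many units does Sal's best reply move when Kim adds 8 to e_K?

Expanding Sal's payoff: 202e_S − e_Ke_S − 2e_S².
∂π/∂e_S = 202 − e_K − 4e_S = 0, so e_S = 50.5 − 0.25e_K.
The reaction-function slope is −0.25, so an 8-unit rise in e_K moves e_S by −0.25 × 8 = −2. Sal's best response falls — the actions are strategic substitutes.

-2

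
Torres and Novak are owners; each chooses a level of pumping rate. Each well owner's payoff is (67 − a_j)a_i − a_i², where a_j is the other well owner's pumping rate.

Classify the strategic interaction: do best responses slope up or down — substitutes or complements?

Torres's payoff is (67 − a_N)a_T − a_T².
∂π/∂a_T = 67 − a_N − 2a_T = 0, so a_T = 33.5 − 0.5a_N.
The best-response slope da_T/da_N = −0.5 < 0: the reaction function is downward-sloping, so the choices are strategic substitutes.

strategic substitutes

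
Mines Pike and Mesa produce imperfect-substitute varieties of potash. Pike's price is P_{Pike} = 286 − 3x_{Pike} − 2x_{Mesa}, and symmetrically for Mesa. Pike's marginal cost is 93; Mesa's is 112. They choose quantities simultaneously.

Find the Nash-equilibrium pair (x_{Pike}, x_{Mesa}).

Mine Pike's profit: π = x_{Pike}(286 − 3x_{Pike} − 2x_{Mesa}) − 93x_{Pike}.
∂π/∂x_{Pike} = 193 − 6x_{Pike} − 2x_{Mesa} = 0 ⇒ x_{Pike} = 193/6 − (1/3)x_{Mesa}.
Similarly x_{Mesa} = 29 − (1/3)x_{Pike}.
Plugging x_{Mesa} into Pike's best response: x_{Pike} = 193/6 − (1/3)(29 − (1/3)x_{Pike}) ⇒ (8/9)x_{Pike} = 22.5, so x_{Pike} = 25.3125.
Then x_{Mesa} = 29 − (1/3)·25.3125 = 20.5625.

25.3125, 20.5625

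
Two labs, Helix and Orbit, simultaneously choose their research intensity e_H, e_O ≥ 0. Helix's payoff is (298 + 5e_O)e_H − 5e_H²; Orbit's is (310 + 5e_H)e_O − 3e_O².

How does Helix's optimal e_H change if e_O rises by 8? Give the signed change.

Expanding Helix's payoff: 298e_H + 5e_Oe_H − 5e_H².
∂π/∂e_H = 298 + 5e_O − 10e_H = 0, so e_H = 29.8 + 0.5e_O.
The reaction-function slope is 0.5, so an 8-unit rise in e_O moves e_H by 0.5 × 8 = 4. Helix's best response rises — the actions are strategic complements.

4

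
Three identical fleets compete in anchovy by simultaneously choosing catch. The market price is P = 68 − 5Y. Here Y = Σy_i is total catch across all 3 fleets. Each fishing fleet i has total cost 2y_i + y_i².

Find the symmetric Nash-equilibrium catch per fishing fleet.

3

A representative fishing fleet's profit is π_i = y_i(68 − 5Y) − 2y_i − y_i², with Y = y_i + Σ_{j≠i} y_j.
First-order condition: 66 − 12y_i − 5Σ_{j≠i} y_j = 0.
With identical fishing fleets, set every y_j = y: then 66 − 12y − 10y = 0, i.e. y = 66/22 = 3.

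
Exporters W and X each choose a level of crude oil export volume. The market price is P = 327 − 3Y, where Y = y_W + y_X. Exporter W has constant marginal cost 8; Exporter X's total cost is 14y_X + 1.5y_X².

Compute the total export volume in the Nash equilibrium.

Exporter W's profit: π = y_W(327 − 3(y_W + y_X)) − 8y_W.
∂π/∂y_W = 319 − 6y_W − 3y_X = 0, so y_W = 319/6 − 0.5y_X.
For X: ∂π/∂y_X = 313 − 9y_X − 3y_W = 0 ⇒ y_X = 313/9 − (1/3)y_W.
Solving the two reaction functions simultaneously: (1 − (−0.5)(−1/3))y_W = 319/6 − 0.5·(313/9), so (5/6)y_W = 322/9 and y_W = 644/15.
Then y_X = 313/9 − (1/3)·(644/15) = 307/15.
Total export volume: 644/15 + 307/15 = 63.4.

63.4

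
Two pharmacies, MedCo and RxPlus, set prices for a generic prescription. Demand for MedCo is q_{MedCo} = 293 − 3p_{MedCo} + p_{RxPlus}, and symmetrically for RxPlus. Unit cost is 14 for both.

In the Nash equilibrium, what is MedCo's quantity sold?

159

MedCo's profit: π = (p_{MedCo} − 14)(293 − 3p_{MedCo} + p_{RxPlus}).
∂π/∂p_{MedCo} = 335 − 6p_{MedCo} + p_{RxPlus} = 0 ⇒ p_{MedCo} = 335/6 + (1/6)p_{RxPlus}.
By symmetry p_{RxPlus} = p_{MedCo}; substituting into the reaction function, (5/6)p_{MedCo} = 335/6 and p_{MedCo} = 67.
q_{MedCo} = 293 − 3·67 + 67 = 159.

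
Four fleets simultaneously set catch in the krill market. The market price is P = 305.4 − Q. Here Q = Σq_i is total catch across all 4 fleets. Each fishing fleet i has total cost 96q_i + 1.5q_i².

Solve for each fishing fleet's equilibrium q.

A representative fishing fleet's profit is π_i = q_i(305.4 − Q) − 96q_i − 1.5q_i², with Q = q_i + Σ_{j≠i} q_j.
First-order condition: 209.4 − 5q_i − Σ_{j≠i} q_j = 0.
Imposing symmetry (q_j = q for all j) turns Σ_{j≠i} q_j into 3q, so 209.4 = 8q and q = 26.175.

26.175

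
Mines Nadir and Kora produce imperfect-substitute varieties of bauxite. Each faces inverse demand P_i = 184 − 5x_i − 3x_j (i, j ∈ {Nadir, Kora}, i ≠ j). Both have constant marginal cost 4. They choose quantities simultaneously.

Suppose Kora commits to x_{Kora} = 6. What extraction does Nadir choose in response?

16.2

Mine Nadir's profit: π = x_{Nadir}(184 − 5x_{Nadir} − 3x_{Kora}) − 4x_{Nadir}.
∂π/∂x_{Nadir} = 180 − 10x_{Nadir} − 3x_{Kora} = 0 ⇒ x_{Nadir} = 18 − 0.3x_{Kora}.
At x_{Kora} = 6: x_{Nadir} = 18 − 0.3·6 = 16.2.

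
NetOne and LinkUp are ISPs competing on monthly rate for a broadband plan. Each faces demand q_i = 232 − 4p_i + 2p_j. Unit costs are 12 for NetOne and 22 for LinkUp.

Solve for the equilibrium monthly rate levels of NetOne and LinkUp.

NetOne's profit: π = (p_{NetOne} − 12)(232 − 4p_{NetOne} + 2p_{LinkUp}).
∂π/∂p_{NetOne} = 280 − 8p_{NetOne} + 2p_{LinkUp} = 0 ⇒ p_{NetOne} = 35 + 0.25p_{LinkUp}.
Similarly p_{LinkUp} = 40 + 0.25p_{NetOne}.
Plugging p_{LinkUp} into NetOne's best response: p_{NetOne} = 35 + 0.25(40 + 0.25p_{NetOne}) ⇒ 0.9375p_{NetOne} = 45, so p_{NetOne} = 48.
Then p_{LinkUp} = 40 + 0.25·48 = 52.

48, 52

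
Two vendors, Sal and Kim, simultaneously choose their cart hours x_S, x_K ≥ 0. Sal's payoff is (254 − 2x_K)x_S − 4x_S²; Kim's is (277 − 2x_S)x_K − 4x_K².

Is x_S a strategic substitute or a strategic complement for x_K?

Expanding Sal's payoff: 254x_S − 2x_Kx_S − 4x_S².
∂π/∂x_S = 254 − 2x_K − 8x_S = 0, so x_S = 31.75 − 0.25x_K.
The best-response slope dx_S/dx_K = −0.25 < 0: the reaction function is downward-sloping, so the choices are strategic substitutes.

strategic substitutes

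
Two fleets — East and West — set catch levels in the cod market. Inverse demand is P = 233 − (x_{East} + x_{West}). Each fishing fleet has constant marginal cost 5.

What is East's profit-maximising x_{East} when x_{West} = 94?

Fishing fleet East's profit: π = x_{East}(233 − (x_{East} + x_{West})) − 5x_{East}.
∂π/∂x_{East} = 228 − 2x_{East} − x_{West} = 0, so x_{East} = 114 − 0.5x_{West}.
At x_{West} = 94: x_{East} = 114 − 0.5·94 = 67.

67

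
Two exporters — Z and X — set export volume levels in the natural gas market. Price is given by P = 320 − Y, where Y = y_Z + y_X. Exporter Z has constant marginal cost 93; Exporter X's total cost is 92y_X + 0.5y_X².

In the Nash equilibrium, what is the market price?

183.6

Exporter Z's profit: π = y_Z(320 − (y_Z + y_X)) − 93y_Z.
∂π/∂y_Z = 227 − 2y_Z − y_X = 0, so y_Z = 113.5 − 0.5y_X.
For X: ∂π/∂y_X = 228 − 3y_X − y_Z = 0 ⇒ y_X = 76 − (1/3)y_Z.
Substituting the second reaction function into the first: y_Z = 113.5 − 0.5(76 − (1/3)y_Z), which gives (5/6)y_Z = 75.5 ⇒ y_Z = 90.6.
Then y_X = 76 − (1/3)·90.6 = 45.8.
Equilibrium price: P = 320 − 136.4 = 183.6.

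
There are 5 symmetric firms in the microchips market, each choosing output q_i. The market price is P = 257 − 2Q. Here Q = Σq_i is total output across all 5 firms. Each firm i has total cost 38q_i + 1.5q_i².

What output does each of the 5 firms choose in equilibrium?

A representative firm's profit is π_i = q_i(257 − 2Q) − 38q_i − 1.5q_i², with Q = q_i + Σ_{j≠i} q_j.
First-order condition: 219 − 7q_i − 2Σ_{j≠i} q_j = 0.
With identical firms, set every q_j = q: then 219 − 7q − 8q = 0, i.e. q = 219/15 = 14.6.

14.6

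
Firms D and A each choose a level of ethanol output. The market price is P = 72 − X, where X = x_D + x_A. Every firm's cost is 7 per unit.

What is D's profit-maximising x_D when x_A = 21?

Firm D's profit: π = x_D(72 − (x_D + x_A)) − 7x_D.
∂π/∂x_D = 65 − 2x_D − x_A = 0, so x_D = 32.5 − 0.5x_A.
At x_A = 21: x_D = 32.5 − 0.5·21 = 22.

22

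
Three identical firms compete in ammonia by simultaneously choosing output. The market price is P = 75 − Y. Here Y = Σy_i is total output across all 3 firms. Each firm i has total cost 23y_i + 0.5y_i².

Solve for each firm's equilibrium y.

A representative firm's profit is π_i = y_i(75 − Y) − 23y_i − 0.5y_i², with Y = y_i + Σ_{j≠i} y_j.
First-order condition: 52 − 3y_i − Σ_{j≠i} y_j = 0.
Imposing symmetry (y_j = y for all j) turns Σ_{j≠i} y_j into 2y, so 52 = 5y and y = 10.4.

10.4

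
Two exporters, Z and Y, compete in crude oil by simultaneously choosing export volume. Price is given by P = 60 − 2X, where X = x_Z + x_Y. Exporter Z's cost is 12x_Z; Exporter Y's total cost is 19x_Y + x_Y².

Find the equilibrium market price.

Exporter Z's profit: π = x_Z(60 − 2(x_Z + x_Y)) − 12x_Z.
∂π/∂x_Z = 48 − 4x_Z − 2x_Y = 0, so x_Z = 12 − 0.5x_Y.
For Y: ∂π/∂x_Y = 41 − 6x_Y − 2x_Z = 0 ⇒ x_Y = 41/6 − (1/3)x_Z.
Solving the two reaction functions simultaneously: (1 − (−0.5)(−1/3))x_Z = 12 − 0.5·(41/6), so (5/6)x_Z = 103/12 and x_Z = 10.3.
Then x_Y = 41/6 − (1/3)·10.3 = 3.4.
Equilibrium price: P = 60 − 2·13.7 = 32.6.

32.6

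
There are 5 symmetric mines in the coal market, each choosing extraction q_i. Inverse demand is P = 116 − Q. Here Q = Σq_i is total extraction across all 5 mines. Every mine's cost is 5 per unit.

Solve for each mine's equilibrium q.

A representative mine's profit is π_i = q_i(116 − Q) − 5q_i, with Q = q_i + Σ_{j≠i} q_j.
First-order condition: 111 − 2q_i − Σ_{j≠i} q_j = 0.
Imposing symmetry (q_j = q for all j) turns Σ_{j≠i} q_j into 4q, so 111 = 6q and q = 18.5.

18.5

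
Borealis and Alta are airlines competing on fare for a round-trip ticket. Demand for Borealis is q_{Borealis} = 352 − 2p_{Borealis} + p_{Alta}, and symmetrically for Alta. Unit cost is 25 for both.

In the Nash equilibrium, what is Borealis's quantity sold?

218

Borealis's profit: π = (p_{Borealis} − 25)(352 − 2p_{Borealis} + p_{Alta}).
∂π/∂p_{Borealis} = 402 − 4p_{Borealis} + p_{Alta} = 0 ⇒ p_{Borealis} = 100.5 + 0.25p_{Alta}.
Setting p_{Borealis} = p_{Alta} in the reaction function: p_{Borealis} = 100.5 + 0.25p_{Borealis}, so p_{Borealis} = 100.5 / 0.75 = 134.
q_{Borealis} = 352 − 2·134 + 134 = 218.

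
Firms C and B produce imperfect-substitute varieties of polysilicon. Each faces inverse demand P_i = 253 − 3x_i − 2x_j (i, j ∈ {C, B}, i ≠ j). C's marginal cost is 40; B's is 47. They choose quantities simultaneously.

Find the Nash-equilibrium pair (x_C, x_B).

Firm C's profit: π = x_C(253 − 3x_C − 2x_B) − 40x_C.
∂π/∂x_C = 213 − 6x_C − 2x_B = 0 ⇒ x_C = 35.5 − (1/3)x_B.
Similarly x_B = 103/3 − (1/3)x_C.
Solving the two reaction functions simultaneously: (1 − (−1/3)(−1/3))x_C = 35.5 − (1/3)·(103/3), so (8/9)x_C = 433/18 and x_C = 27.0625.
Then x_B = 103/3 − (1/3)·27.0625 = 25.3125.

27.0625, 25.3125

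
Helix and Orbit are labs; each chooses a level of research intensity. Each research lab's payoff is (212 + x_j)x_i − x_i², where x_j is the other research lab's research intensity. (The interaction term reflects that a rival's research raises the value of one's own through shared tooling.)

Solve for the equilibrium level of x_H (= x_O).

Helix's payoff is (212 + x_O)x_H − x_H².
∂π/∂x_H = 212 + x_O − 2x_H = 0, so x_H = 106 + 0.5x_O.
Setting x_H = x_O in the reaction function: x_H = 106 + 0.5x_H, so x_H = 106 / 0.5 = 212.

212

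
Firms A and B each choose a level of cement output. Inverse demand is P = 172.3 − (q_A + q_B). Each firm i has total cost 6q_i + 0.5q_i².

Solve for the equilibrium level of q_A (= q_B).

41.575

Firm A's profit: π = q_A(172.3 − (q_A + q_B)) − 6q_A − 0.5q_A².
∂π/∂q_A = 166.3 − 3q_A − q_B = 0, so q_A = 1663/30 − (1/3)q_B.
Setting q_A = q_B in the reaction function: q_A = 1663/30 − (1/3)q_A, so q_A = (1663/30) / (4/3) = 41.575.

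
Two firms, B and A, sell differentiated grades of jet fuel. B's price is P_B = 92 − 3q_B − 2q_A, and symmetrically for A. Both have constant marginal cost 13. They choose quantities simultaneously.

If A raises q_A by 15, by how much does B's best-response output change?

-5

Firm B's profit: π = q_B(92 − 3q_B − 2q_A) − 13q_B.
∂π/∂q_B = 79 − 6q_B − 2q_A = 0 ⇒ q_B = 79/6 − (1/3)q_A.
The reaction-function slope is −1/3, so a 15-unit rise in q_A moves q_B by −1/3 × 15 = −5. B's best response falls — the actions are strategic substitutes.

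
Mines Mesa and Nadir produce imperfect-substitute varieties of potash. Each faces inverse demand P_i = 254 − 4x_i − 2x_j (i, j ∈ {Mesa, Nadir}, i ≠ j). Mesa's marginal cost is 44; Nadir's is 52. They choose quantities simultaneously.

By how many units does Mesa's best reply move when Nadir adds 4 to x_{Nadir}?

-1

Mine Mesa's profit: π = x_{Mesa}(254 − 4x_{Mesa} − 2x_{Nadir}) − 44x_{Mesa}.
∂π/∂x_{Mesa} = 210 − 8x_{Mesa} − 2x_{Nadir} = 0 ⇒ x_{Mesa} = 26.25 − 0.25x_{Nadir}.
The reaction-function slope is −0.25, so a 4-unit rise in x_{Nadir} moves x_{Mesa} by −0.25 × 4 = −1. Mesa's best response falls — the actions are strategic substitutes.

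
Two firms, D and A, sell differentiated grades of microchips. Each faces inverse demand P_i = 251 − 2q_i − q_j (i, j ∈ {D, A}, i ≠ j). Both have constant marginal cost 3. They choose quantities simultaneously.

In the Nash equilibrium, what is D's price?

Firm D's profit: π = q_D(251 − 2q_D − q_A) − 3q_D.
∂π/∂q_D = 248 − 4q_D − q_A = 0 ⇒ q_D = 62 − 0.25q_A.
By symmetry q_A = q_D; substituting into the reaction function, 1.25q_D = 62 and q_D = 49.6.
P_D = 251 − 2·49.6 − 49.6 = 102.2.

102.2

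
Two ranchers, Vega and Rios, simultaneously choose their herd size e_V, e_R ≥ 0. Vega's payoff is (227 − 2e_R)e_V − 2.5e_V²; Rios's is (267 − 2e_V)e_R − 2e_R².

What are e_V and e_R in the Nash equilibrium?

23.375, 55.0625

Expanding Vega's payoff: 227e_V − 2e_Re_V − 2.5e_V².
∂π/∂e_V = 227 − 2e_R − 5e_V = 0, so e_V = 45.4 − 0.4e_R.
Likewise for Rios: e_R = 66.75 − 0.5e_V.
Substituting the second reaction function into the first: e_V = 45.4 − 0.4(66.75 − 0.5e_V), which gives 0.8e_V = 18.7 ⇒ e_V = 23.375.
Then e_R = 66.75 − 0.5·23.375 = 55.0625.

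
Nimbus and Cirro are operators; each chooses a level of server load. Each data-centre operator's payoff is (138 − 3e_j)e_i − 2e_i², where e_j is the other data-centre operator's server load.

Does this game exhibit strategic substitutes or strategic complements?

strategic substitutes

Nimbus's payoff is (138 − 3e_C)e_N − 2e_N².
∂π/∂e_N = 138 − 3e_C − 4e_N = 0, so e_N = 34.5 − 0.75e_C.
The best-response slope de_N/de_C = −0.75 < 0: the reaction function is downward-sloping, so the choices are strategic substitutes.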